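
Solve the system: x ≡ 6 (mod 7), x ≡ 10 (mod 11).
M = 7 × 11 = 77. M₁ = 11, y₁ ≡ 2 (mod 7). M₂ = 7, y₂ ≡ 8 (mod 11). x = 6×11×2 + 10×7×8 ≡ 76 (mod 77)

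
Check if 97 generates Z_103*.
p - 1 = 102 has prime divisors 2, 3, 17. Check 97^(102/q) mod 103 for each: 97^(102/2) = 97^51 ≡ 1, 97^(102/3) = 97^34 ≡ 46, 97^(102/17) = 97^6 ≡ 100 (mod 103). Since 97^51 ≡ 1 (mod 103), the order of 97 divides 51 (in fact the order is 51) ≠ 102, so it is not a primitive root.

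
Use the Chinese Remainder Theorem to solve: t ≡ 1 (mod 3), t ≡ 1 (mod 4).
M = 3 × 4 = 12. M₁ = 4, y₁ ≡ 1 (mod 3). M₂ = 3, y₂ ≡ 3 (mod 4). t = 1×4×1 + 1×3×3 ≡ 1 (mod 12)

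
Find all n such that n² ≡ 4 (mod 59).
The square roots of 4 mod 59 are 57 and 2. Verify: 57² = 3249 ≡ 4 (mod 59)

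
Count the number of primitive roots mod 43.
Number of primitive roots mod 43 = φ(42) = 12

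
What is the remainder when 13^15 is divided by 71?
Using repeated squaring. 15 = 8 + 4 + 2 + 1 (binary 1111). Repeated squaring mod 71: 13^1 ≡ 13; 13^2 ≡ 13² = 169 ≡ 27; 13^4 ≡ 27² = 729 ≡ 19; 13^8 ≡ 19² = 361 ≡ 6. Multiply: 13^15 = 13^8 × 13^4 × 13^2 × 13^1 ≡ 6 × 19 × 27 × 13 (mod 71): 6 × 19 = 114 ≡ 43; 43 × 27 = 1161 ≡ 25; 25 × 13 = 325 ≡ 41. So 13^15 ≡ 41 (mod 71).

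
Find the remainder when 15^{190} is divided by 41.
By Fermat: 15^{40} ≡ 1 (mod 41). 190 = 4×40 + 30. So 15^{190} ≡ 15^{30} ≡ 9 (mod 41)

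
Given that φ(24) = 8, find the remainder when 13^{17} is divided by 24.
By Euler: 13^{8} ≡ 1 (mod 24) since gcd(13, 24) = 1. 17 = 2×8 + 1. So 13^{17} ≡ 13^{1} ≡ 13 (mod 24)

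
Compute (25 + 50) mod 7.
5

(25 + 50) = 75
75 mod 7 = 5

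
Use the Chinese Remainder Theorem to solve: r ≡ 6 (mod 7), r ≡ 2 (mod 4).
M = 7 × 4 = 28. M₁ = 4, y₁ ≡ 2 (mod 7). M₂ = 7, y₂ ≡ 3 (mod 4). r = 6×4×2 + 2×7×3 ≡ 6 (mod 28)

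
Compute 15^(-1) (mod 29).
2

Using Extended Euclidean Algorithm:
gcd(15, 29) = 1
Bezout coefficients: 15 × 2 + 29 × -1 = 1
So 15 × 2 ≡ 1 (mod 29)
The inverse is 2 mod 29 = 2
Verification: 15 × 2 = 30 = 1 × 29 + 1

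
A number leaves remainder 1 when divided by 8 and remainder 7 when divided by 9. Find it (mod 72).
M = 8 × 9 = 72. M₁ = 9, y₁ ≡ 1 (mod 8). M₂ = 8, y₂ ≡ 8 (mod 9). t = 1×9×1 + 7×8×8 ≡ 25 (mod 72)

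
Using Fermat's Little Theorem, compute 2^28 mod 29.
By Fermat's Little Theorem, 2^{28} ≡ 1 (mod 29) since 29 is prime and gcd(2, 29) = 1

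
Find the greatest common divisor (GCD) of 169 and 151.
1

Using the Euclidean algorithm:
169 = 1 × 151 + 18
151 = 8 × 18 + 7
18 = 2 × 7 + 4
7 = 1 × 4 + 3
4 = 1 × 3 + 1
3 = 3 × 1 + 0

GCD(169, 151) = 1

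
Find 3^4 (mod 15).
4 = 4 (binary 100). Repeated squaring mod 15: 3^1 ≡ 3; 3^2 ≡ 3² = 9 ≡ 9; 3^4 ≡ 9² = 81 ≡ 6. So 3^4 ≡ 6 (mod 15).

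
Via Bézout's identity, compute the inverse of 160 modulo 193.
Extended GCD: 160(76) + 193(-63) = 1. So 160^(-1) ≡ 76 ≡ 76 (mod 193). Verify: 160 × 76 = 12160 ≡ 1 (mod 193)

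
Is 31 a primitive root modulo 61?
Yes

To verify, check if 31^(60/q) ≢ 1 (mod 61) for each prime divisor q of 60
Divisors of 60 = 60: [1, 2, 3, 4, 5, 6, 10, 12, 15, 20, 30, 60]
  31^(60/2) = 31^30 ≡ 60 (mod 61)
  31^(60/3) = 31^20 ≡ 13 (mod 61)
  31^(60/5) = 31^12 ≡ 34 (mod 61)
Conclusion: 31 is a primitive root modulo 61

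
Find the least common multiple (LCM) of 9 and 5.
45

First find GCD(9, 5) using the Euclidean algorithm:
9 = 1 × 5 + 4
5 = 1 × 4 + 1
4 = 4 × 1 + 0
GCD(9, 5) = 1

LCM formula: LCM(a, b) = (a × b) / GCD(a, b)
LCM(9, 5) = (9 × 5) / 1
LCM(9, 5) = 45 / 1
LCM(9, 5) = 45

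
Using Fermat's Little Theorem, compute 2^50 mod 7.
By Fermat: 2^{6} ≡ 1 (mod 7). 50 = 8×6 + 2. So 2^{50} ≡ 2^{2} ≡ 4 (mod 7)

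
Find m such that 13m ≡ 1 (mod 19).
13^(-1) ≡ 3 (mod 19). Verification: 13 × 3 = 39 ≡ 1 (mod 19)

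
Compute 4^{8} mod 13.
3

Using successive squaring:
Binary expansion of 8: 1000
Powers of 4 mod 13 (each is the square of the previous):
  4^1 ≡ 4 (mod 13)
  4^2 ≡ 4² = 16 ≡ 3 (mod 13)
  4^4 ≡ 3² = 9 ≡ 9 (mod 13)
  4^8 ≡ 9² = 81 ≡ 3 (mod 13)
8 is a power of 2, so 4^8 is the last square: ≡ 3 (mod 13)
Result: 4^8 ≡ 3 (mod 13)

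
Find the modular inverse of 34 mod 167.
34^(-1) ≡ 113 (mod 167). Verification: 34 × 113 = 3842 ≡ 1 (mod 167)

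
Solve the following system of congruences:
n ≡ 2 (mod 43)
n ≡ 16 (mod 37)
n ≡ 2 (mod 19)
13891

Using the Chinese Remainder Theorem:
M = product of moduli = 30229
For equation 1: M_1 = 703, 703 ≡ 15 (mod 43), inverse of 703 mod 43 is 23 (check: 15 × 23 = 345 ≡ 1 (mod 43))
For equation 2: M_2 = 817, 817 ≡ 3 (mod 37), inverse of 817 mod 37 is 25 (check: 3 × 25 = 75 ≡ 1 (mod 37))
For equation 3: M_3 = 1591, 1591 ≡ 14 (mod 19), inverse of 1591 mod 19 is 15 (check: 14 × 15 = 210 ≡ 1 (mod 19))
Combine: n ≡ Σ r_i×M_i×(M_i⁻¹ mod m_i) = 2×703×23 + 16×817×25 + 2×1591×15 = 32338 + 326800 + 47730 = 406868
406868 mod 30229 = 13891
n ≡ 13891 (mod 30229)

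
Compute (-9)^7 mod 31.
(-9) ≡ 22 (mod 31). 7 = 4 + 2 + 1 (binary 111). Repeated squaring mod 31: 22^1 ≡ 22; 22^2 ≡ 22² = 484 ≡ 19; 22^4 ≡ 19² = 361 ≡ 20. Multiply: (-9)^7 ≡ 22^4 × 22^2 × 22^1 ≡ 20 × 19 × 22 (mod 31): 20 × 19 = 380 ≡ 8; 8 × 22 = 176 ≡ 21. So (-9)^7 ≡ 21 (mod 31).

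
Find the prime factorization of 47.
47

Divide by primes starting from smallest:
47 ÷ 47 = 1

47 = 47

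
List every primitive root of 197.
Primitive roots mod 197: {2, 3, 5, 8, 11, 12, 13, 17, 18, 21, 27, 30, 31, 32, 35, 38, 44, 45, 46, 48, 50, 52, 56, 57, 58, 66, 67, 71, 72, 73, 74, 75, 78, 79, 80, 82, 86, 89, 91, 94, 95, 98, 99, 102, 103, 106, 108, 111, 115, 117, 118, 119, 122, 123, 124, 125, 126, 130, 131, 139, 140, 141, 145, 147, 149, 151, 152, 153, 159, 162, 165, 166, 167, 170, 176, 179, 180, 184, 185, 186, 189, 192, 194, 195}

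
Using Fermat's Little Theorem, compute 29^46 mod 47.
By Fermat's Little Theorem, 29^{46} ≡ 1 (mod 47) since 47 is prime and gcd(29, 47) = 1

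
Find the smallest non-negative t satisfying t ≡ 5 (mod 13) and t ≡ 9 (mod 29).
M = 13 × 29 = 377. M₁ = 29, y₁ ≡ 9 (mod 13). M₂ = 13, y₂ ≡ 9 (mod 29). t = 5×29×9 + 9×13×9 ≡ 96 (mod 377)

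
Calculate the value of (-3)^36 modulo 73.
Using repeated squaring. (-3) ≡ 70 (mod 73). 36 = 32 + 4 (binary 100100). Repeated squaring mod 73: 70^1 ≡ 70; 70^2 ≡ 70² = 4900 ≡ 9; 70^4 ≡ 9² = 81 ≡ 8; 70^8 ≡ 8² = 64 ≡ 64; 70^16 ≡ 64² = 4096 ≡ 8; 70^32 ≡ 8² = 64 ≡ 64. Multiply: (-3)^36 ≡ 70^32 × 70^4 ≡ 64 × 8 (mod 73): 64 × 8 = 512 ≡ 1. So (-3)^36 ≡ 1 (mod 73).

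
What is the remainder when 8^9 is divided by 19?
9 = 8 + 1 (binary 1001). Repeated squaring mod 19: 8^1 ≡ 8; 8^2 ≡ 8² = 64 ≡ 7; 8^4 ≡ 7² = 49 ≡ 11; 8^8 ≡ 11² = 121 ≡ 7. Multiply: 8^9 = 8^8 × 8^1 ≡ 7 × 8 (mod 19): 7 × 8 = 56 ≡ 18. So 8^9 ≡ 18 (mod 19).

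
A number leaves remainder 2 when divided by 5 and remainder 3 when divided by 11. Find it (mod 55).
M = 5 × 11 = 55. M₁ = 11, y₁ ≡ 1 (mod 5). M₂ = 5, y₂ ≡ 9 (mod 11). z = 2×11×1 + 3×5×9 ≡ 47 (mod 55)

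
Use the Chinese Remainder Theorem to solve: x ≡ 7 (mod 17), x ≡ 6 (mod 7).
41

Using the Chinese Remainder Theorem:
M = product of moduli = 119
For equation 1: M_1 = 7, 7 ≡ 7 (mod 17), inverse of 7 mod 17 is 5 (check: 7 × 5 = 35 ≡ 1 (mod 17))
For equation 2: M_2 = 17, 17 ≡ 3 (mod 7), inverse of 17 mod 7 is 5 (check: 3 × 5 = 15 ≡ 1 (mod 7))
Combine: x ≡ Σ r_i×M_i×(M_i⁻¹ mod m_i) = 7×7×5 + 6×17×5 = 245 + 510 = 755
755 mod 119 = 41
x ≡ 41 (mod 119)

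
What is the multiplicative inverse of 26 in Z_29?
19

Using Extended Euclidean Algorithm:
gcd(26, 29) = 1
Bezout coefficients: 26 × -10 + 29 × 9 = 1
So 26 × -10 ≡ 1 (mod 29)
The inverse is -10 mod 29 = 19
Verification: 26 × 19 = 494 = 17 × 29 + 1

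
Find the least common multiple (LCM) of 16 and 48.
48

First find GCD(16, 48) using the Euclidean algorithm:
16 = 0 × 48 + 16
48 = 3 × 16 + 0
GCD(16, 48) = 16

LCM formula: LCM(a, b) = (a × b) / GCD(a, b)
LCM(16, 48) = (16 × 48) / 16
LCM(16, 48) = 768 / 16
LCM(16, 48) = 48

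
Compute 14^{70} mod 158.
8

Using successive squaring:
Binary expansion of 70: 1000110
Powers of 14 mod 158 (each is the square of the previous):
  14^1 ≡ 14 (mod 158)
  14^2 ≡ 14² = 196 ≡ 38 (mod 158)
  14^4 ≡ 38² = 1444 ≡ 22 (mod 158)
  14^8 ≡ 22² = 484 ≡ 10 (mod 158)
  14^16 ≡ 10² = 100 ≡ 100 (mod 158)
  14^32 ≡ 100² = 10000 ≡ 46 (mod 158)
  14^64 ≡ 46² = 2116 ≡ 62 (mod 158)
70 = 64 + 4 + 2, so 14^70 = 14^64 × 14^4 × 14^2 ≡ 62 × 22 × 38 (mod 158)
Multiplying step by step:
  62 × 22 = 1364 ≡ 100 (mod 158)
  100 × 38 = 3800 ≡ 8 (mod 158)
Result: 14^70 ≡ 8 (mod 158)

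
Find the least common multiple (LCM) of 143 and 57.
8151

First find GCD(143, 57) using the Euclidean algorithm:
143 = 2 × 57 + 29
57 = 1 × 29 + 28
29 = 1 × 28 + 1
28 = 28 × 1 + 0
GCD(143, 57) = 1

LCM formula: LCM(a, b) = (a × b) / GCD(a, b)
LCM(143, 57) = (143 × 57) / 1
LCM(143, 57) = 8151 / 1
LCM(143, 57) = 8151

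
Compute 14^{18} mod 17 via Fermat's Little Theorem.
9

By Fermat's Little Theorem, a^(p-1) ≡ 1 (mod p) for prime p and gcd(a, p) = 1
Here p = 17, so 14^16 ≡ 1 (mod 17)
We can reduce the exponent: 18 mod 16 = 2
So 14^18 ≡ 14^2 (mod 17)
Computing: 14^2 mod 17 = 9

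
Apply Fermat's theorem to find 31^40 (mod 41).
By Fermat's Little Theorem, 31^{40} ≡ 1 (mod 41) since 41 is prime and gcd(31, 41) = 1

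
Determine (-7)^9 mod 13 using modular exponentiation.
(-7) ≡ 6 (mod 13). 9 = 8 + 1 (binary 1001). Repeated squaring mod 13: 6^1 ≡ 6; 6^2 ≡ 6² = 36 ≡ 10; 6^4 ≡ 10² = 100 ≡ 9; 6^8 ≡ 9² = 81 ≡ 3. Multiply: (-7)^9 ≡ 6^8 × 6^1 ≡ 3 × 6 (mod 13): 3 × 6 = 18 ≡ 5. So (-7)^9 ≡ 5 (mod 13).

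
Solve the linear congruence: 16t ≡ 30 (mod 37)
25

Since gcd(16, 37) = 1 divides 30, a solution exists.
Multiply both sides by the inverse of 16 mod 37:
  16^(-1) mod 37 = 7
  x ≡ 7 × 30 ≡ 210 ≡ 25 (mod 37)
Verification: 16 × 25 = 400 = 10 × 37 + 30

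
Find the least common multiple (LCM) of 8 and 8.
8

First find GCD(8, 8) using the Euclidean algorithm:
8 = 1 × 8 + 0
GCD(8, 8) = 8

LCM formula: LCM(a, b) = (a × b) / GCD(a, b)
LCM(8, 8) = (8 × 8) / 8
LCM(8, 8) = 64 / 8
LCM(8, 8) = 8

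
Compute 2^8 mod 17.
8 = 8 (binary 1000). Repeated squaring mod 17: 2^1 ≡ 2; 2^2 ≡ 2² = 4 ≡ 4; 2^4 ≡ 4² = 16 ≡ 16; 2^8 ≡ 16² = 256 ≡ 1. So 2^8 ≡ 1 (mod 17).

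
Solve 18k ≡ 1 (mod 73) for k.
18^(-1) ≡ 69 (mod 73). Verification: 18 × 69 = 1242 ≡ 1 (mod 73)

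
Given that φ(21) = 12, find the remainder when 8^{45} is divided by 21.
By Euler: 8^{12} ≡ 1 (mod 21) since gcd(8, 21) = 1. 45 = 3×12 + 9. So 8^{45} ≡ 8^{9} ≡ 8 (mod 21)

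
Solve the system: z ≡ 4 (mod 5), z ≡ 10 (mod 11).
M = 5 × 11 = 55. M₁ = 11, y₁ ≡ 1 (mod 5). M₂ = 5, y₂ ≡ 9 (mod 11). z = 4×11×1 + 10×5×9 ≡ 54 (mod 55)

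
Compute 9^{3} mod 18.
9

Using successive squaring:
Binary expansion of 3: 11
Powers of 9 mod 18 (each is the square of the previous):
  9^1 ≡ 9 (mod 18)
  9^2 ≡ 9² = 81 ≡ 9 (mod 18)
3 = 2 + 1, so 9^3 = 9^2 × 9^1 ≡ 9 × 9 (mod 18)
Multiplying step by step:
  9 × 9 = 81 ≡ 9 (mod 18)
Result: 9^3 ≡ 9 (mod 18)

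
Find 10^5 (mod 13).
5 = 4 + 1 (binary 101). Repeated squaring mod 13: 10^1 ≡ 10; 10^2 ≡ 10² = 100 ≡ 9; 10^4 ≡ 9² = 81 ≡ 3. Multiply: 10^5 = 10^4 × 10^1 ≡ 3 × 10 (mod 13): 3 × 10 = 30 ≡ 4. So 10^5 ≡ 4 (mod 13).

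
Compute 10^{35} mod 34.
14

Using successive squaring:
Binary expansion of 35: 100011
Powers of 10 mod 34 (each is the square of the previous):
  10^1 ≡ 10 (mod 34)
  10^2 ≡ 10² = 100 ≡ 32 (mod 34)
  10^4 ≡ 32² = 1024 ≡ 4 (mod 34)
  10^8 ≡ 4² = 16 ≡ 16 (mod 34)
  10^16 ≡ 16² = 256 ≡ 18 (mod 34)
  10^32 ≡ 18² = 324 ≡ 18 (mod 34)
35 = 32 + 2 + 1, so 10^35 = 10^32 × 10^2 × 10^1 ≡ 18 × 32 × 10 (mod 34)
Multiplying step by step:
  18 × 32 = 576 ≡ 32 (mod 34)
  32 × 10 = 320 ≡ 14 (mod 34)
Result: 10^35 ≡ 14 (mod 34)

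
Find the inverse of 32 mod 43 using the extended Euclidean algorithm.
Extended GCD: 32(-4) + 43(3) = 1. So 32^(-1) ≡ 39 ≡ 39 (mod 43). Verify: 32 × 39 = 1248 ≡ 1 (mod 43)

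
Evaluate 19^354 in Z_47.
Using Fermat: 19^{46} ≡ 1 (mod 47). 354 ≡ 32 (mod 46). So 19^{354} ≡ 19^{32} ≡ 27 (mod 47)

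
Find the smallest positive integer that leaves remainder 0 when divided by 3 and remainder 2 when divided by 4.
M = 3 × 4 = 12. M₁ = 4, y₁ ≡ 1 (mod 3). M₂ = 3, y₂ ≡ 3 (mod 4). k = 0×4×1 + 2×3×3 ≡ 6 (mod 12). The smallest positive such number is 6.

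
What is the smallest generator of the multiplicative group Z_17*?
p - 1 = 16 has prime divisors 2. h is a primitive root mod 17 iff h^(16/q) ≢ 1 (mod 17) for each such q.
h = 2: 2^8 ≡ 1 (mod 17); 2^8 ≡ 1, so not a primitive root.
h = 3: 3^8 ≡ 16 (mod 17); none is 1, so 3 has order 16 and is a primitive root.
The smallest primitive root mod 17 is g = 3.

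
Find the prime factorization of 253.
11 × 23

Divide by primes starting from smallest:
253 ÷ 11 = 23
23 ÷ 23 = 1

253 = 11 × 23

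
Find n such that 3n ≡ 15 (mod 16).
5

Since gcd(3, 16) = 1 divides 15, a solution exists.
Multiply both sides by the inverse of 3 mod 16:
  3^(-1) mod 16 = 11
  x ≡ 11 × 15 ≡ 165 ≡ 5 (mod 16)
Verification: 3 × 5 = 15 = 0 × 16 + 15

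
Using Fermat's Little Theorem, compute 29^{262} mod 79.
40

By Fermat's Little Theorem, a^(p-1) ≡ 1 (mod p) for prime p and gcd(a, p) = 1
Here p = 79, so 29^78 ≡ 1 (mod 79)
We can reduce the exponent: 262 mod 78 = 28
So 29^262 ≡ 29^28 (mod 79)
Computing: 29^28 mod 79 = 40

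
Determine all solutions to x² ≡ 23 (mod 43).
The square roots of 23 mod 43 are 25 and 18. Verify: 25² = 625 ≡ 23 (mod 43)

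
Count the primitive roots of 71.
24

The number of primitive roots modulo p is φ(p-1) = φ(70)
φ(70) = 24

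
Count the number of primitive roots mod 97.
Number of primitive roots mod 97 = φ(96) = 32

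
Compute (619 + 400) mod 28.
11

(619 + 400) = 1019
1019 mod 28 = 11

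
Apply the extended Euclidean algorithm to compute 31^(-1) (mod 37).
Extended GCD: 31(6) + 37(-5) = 1. So 31^(-1) ≡ 6 ≡ 6 (mod 37). Verify: 31 × 6 = 186 ≡ 1 (mod 37)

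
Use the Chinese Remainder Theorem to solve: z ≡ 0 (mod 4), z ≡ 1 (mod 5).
M = 4 × 5 = 20. M₁ = 5, y₁ ≡ 1 (mod 4). M₂ = 4, y₂ ≡ 4 (mod 5). z = 0×5×1 + 1×4×4 ≡ 16 (mod 20)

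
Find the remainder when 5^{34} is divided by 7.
By Fermat: 5^{6} ≡ 1 (mod 7). 34 = 5×6 + 4. So 5^{34} ≡ 5^{4} ≡ 2 (mod 7)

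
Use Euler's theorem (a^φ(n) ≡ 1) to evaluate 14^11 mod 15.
By Euler: 14^{8} ≡ 1 (mod 15) since gcd(14, 15) = 1. 11 = 1×8 + 3. So 14^{11} ≡ 14^{3} ≡ 14 (mod 15)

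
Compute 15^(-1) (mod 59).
4

Using Extended Euclidean Algorithm:
gcd(15, 59) = 1
Bezout coefficients: 15 × 4 + 59 × -1 = 1
So 15 × 4 ≡ 1 (mod 59)
The inverse is 4 mod 59 = 4
Verification: 15 × 4 = 60 = 1 × 59 + 1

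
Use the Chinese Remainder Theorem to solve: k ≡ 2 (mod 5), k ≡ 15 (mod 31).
M = 5 × 31 = 155. M₁ = 31, y₁ ≡ 1 (mod 5). M₂ = 5, y₂ ≡ 25 (mod 31). k = 2×31×1 + 15×5×25 ≡ 77 (mod 155)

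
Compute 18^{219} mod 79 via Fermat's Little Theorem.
10

By Fermat's Little Theorem, a^(p-1) ≡ 1 (mod p) for prime p and gcd(a, p) = 1
Here p = 79, so 18^78 ≡ 1 (mod 79)
We can reduce the exponent: 219 mod 78 = 63
So 18^219 ≡ 18^63 (mod 79)
Computing: 18^63 mod 79 = 10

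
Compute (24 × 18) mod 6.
0

(24 × 18) = 432
432 mod 6 = 0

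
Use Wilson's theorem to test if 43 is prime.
(42)! mod 43 = 42. Since 42 ≡ -1 (mod 43), 43 is prime.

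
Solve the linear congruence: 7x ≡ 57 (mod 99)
93

Since gcd(7, 99) = 1 divides 57, a solution exists.
Multiply both sides by the inverse of 7 mod 99:
  7^(-1) mod 99 = 85
  x ≡ 85 × 57 ≡ 4845 ≡ 93 (mod 99)
Verification: 7 × 93 = 651 = 6 × 99 + 57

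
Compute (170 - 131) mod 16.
7

(170 - 131) = 39
39 mod 16 = 7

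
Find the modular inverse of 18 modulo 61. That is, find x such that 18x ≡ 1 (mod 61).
17

Using Extended Euclidean Algorithm:
gcd(18, 61) = 1
Bezout coefficients: 18 × 17 + 61 × -5 = 1
So 18 × 17 ≡ 1 (mod 61)
The inverse is 17 mod 61 = 17
Verification: 18 × 17 = 306 = 5 × 61 + 1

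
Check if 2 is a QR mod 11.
By Euler's criterion: 2^{5} ≡ 10 (mod 11). Since this equals -1 (≡ 10), 2 is not a QR.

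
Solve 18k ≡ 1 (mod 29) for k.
18^(-1) ≡ 21 (mod 29). Verification: 18 × 21 = 378 ≡ 1 (mod 29)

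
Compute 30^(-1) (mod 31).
30

Using Extended Euclidean Algorithm:
gcd(30, 31) = 1
Bezout coefficients: 30 × -1 + 31 × 1 = 1
So 30 × -1 ≡ 1 (mod 31)
The inverse is -1 mod 31 = 30
Verification: 30 × 30 = 900 = 29 × 31 + 1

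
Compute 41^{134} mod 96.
49

Using successive squaring:
Binary expansion of 134: 10000110
Powers of 41 mod 96 (each is the square of the previous):
  41^1 ≡ 41 (mod 96)
  41^2 ≡ 41² = 1681 ≡ 49 (mod 96)
  41^4 ≡ 49² = 2401 ≡ 1 (mod 96)
  41^8 ≡ 1² = 1 ≡ 1 (mod 96)
  41^16 ≡ 1² = 1 ≡ 1 (mod 96)
  41^32 ≡ 1² = 1 ≡ 1 (mod 96)
  41^64 ≡ 1² = 1 ≡ 1 (mod 96)
  41^128 ≡ 1² = 1 ≡ 1 (mod 96)
134 = 128 + 4 + 2, so 41^134 = 41^128 × 41^4 × 41^2 ≡ 1 × 1 × 49 (mod 96)
Multiplying step by step:
  1 × 1 = 1 ≡ 1 (mod 96)
  1 × 49 = 49 ≡ 49 (mod 96)
Result: 41^134 ≡ 49 (mod 96)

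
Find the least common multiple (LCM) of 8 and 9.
72

First find GCD(8, 9) using the Euclidean algorithm:
8 = 0 × 9 + 8
9 = 1 × 8 + 1
8 = 8 × 1 + 0
GCD(8, 9) = 1

LCM formula: LCM(a, b) = (a × b) / GCD(a, b)
LCM(8, 9) = (8 × 9) / 1
LCM(8, 9) = 72 / 1
LCM(8, 9) = 72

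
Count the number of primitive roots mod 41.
Number of primitive roots mod 41 = φ(40) = 16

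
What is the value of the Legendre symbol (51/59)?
(51/59) = 51^{29} mod 59 = 1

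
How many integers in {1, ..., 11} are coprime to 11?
10

Prime factorization: 11 = 11
Using the formula φ(n) = n × Π(1 - 1/p) for each prime factor p:
φ(11) = 11 × (1 - 1/11)
φ(11) = 10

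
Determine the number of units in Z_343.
294

Prime factorization: 343 = 7^3
Using the formula φ(n) = n × Π(1 - 1/p) for each prime factor p:
φ(343) = 343 × (1 - 1/7)
φ(343) = 294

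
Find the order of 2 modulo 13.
Powers of 2 mod 13: 2^1≡2, 2^2≡4, 2^3≡8, 2^4≡3, 2^5≡6, 2^6≡12, 2^7≡11, 2^8≡9, 2^9≡5, 2^10≡10, 2^11≡7, 2^12≡1. Order = 12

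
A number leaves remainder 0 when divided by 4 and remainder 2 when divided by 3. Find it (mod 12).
M = 4 × 3 = 12. M₁ = 3, y₁ ≡ 3 (mod 4). M₂ = 4, y₂ ≡ 1 (mod 3). z = 0×3×3 + 2×4×1 ≡ 8 (mod 12)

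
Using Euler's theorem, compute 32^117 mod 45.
By Euler: 32^{24} ≡ 1 (mod 45) since gcd(32, 45) = 1. 117 = 4×24 + 21. So 32^{117} ≡ 32^{21} ≡ 17 (mod 45)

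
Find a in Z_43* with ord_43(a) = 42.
3 has order 42 mod 43 since 3^{42} ≡ 1 (mod 43) and no smaller power works.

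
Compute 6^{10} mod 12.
0

Using successive squaring:
Binary expansion of 10: 1010
Powers of 6 mod 12 (each is the square of the previous):
  6^1 ≡ 6 (mod 12)
  6^2 ≡ 6² = 36 ≡ 0 (mod 12)
  6^4 ≡ 0² = 0 ≡ 0 (mod 12)
  6^8 ≡ 0² = 0 ≡ 0 (mod 12)
10 = 8 + 2, so 6^10 = 6^8 × 6^2 ≡ 0 × 0 (mod 12)
Multiplying step by step:
  0 × 0 = 0 ≡ 0 (mod 12)
Result: 6^10 ≡ 0 (mod 12)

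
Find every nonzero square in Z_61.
QRs mod 61: {1, 3, 4, 5, 9, 12, 13, 14, 15, 16, 19, 20, 22, 25, 27, 34, 36, 39, 41, 42, 45, 46, 47, 48, 49, 52, 56, 57, 58, 60}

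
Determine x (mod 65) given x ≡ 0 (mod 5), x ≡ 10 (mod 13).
10

Using the Chinese Remainder Theorem:
M = product of moduli = 65
For equation 1: M_1 = 13, 13 ≡ 3 (mod 5), inverse of 13 mod 5 is 2 (check: 3 × 2 = 6 ≡ 1 (mod 5))
For equation 2: M_2 = 5, 5 ≡ 5 (mod 13), inverse of 5 mod 13 is 8 (check: 5 × 8 = 40 ≡ 1 (mod 13))
Combine: x ≡ Σ r_i×M_i×(M_i⁻¹ mod m_i) = 0×13×2 + 10×5×8 = 0 + 400 = 400
400 mod 65 = 10
x ≡ 10 (mod 65)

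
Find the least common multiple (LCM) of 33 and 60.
660

First find GCD(33, 60) using the Euclidean algorithm:
33 = 0 × 60 + 33
60 = 1 × 33 + 27
33 = 1 × 27 + 6
27 = 4 × 6 + 3
6 = 2 × 3 + 0
GCD(33, 60) = 3

LCM formula: LCM(a, b) = (a × b) / GCD(a, b)
LCM(33, 60) = (33 × 60) / 3
LCM(33, 60) = 1980 / 3
LCM(33, 60) = 660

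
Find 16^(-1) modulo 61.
42

Using Extended Euclidean Algorithm:
gcd(16, 61) = 1
Bezout coefficients: 16 × -19 + 61 × 5 = 1
So 16 × -19 ≡ 1 (mod 61)
The inverse is -19 mod 61 = 42
Verification: 16 × 42 = 672 = 11 × 61 + 1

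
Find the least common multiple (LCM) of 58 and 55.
3190

First find GCD(58, 55) using the Euclidean algorithm:
58 = 1 × 55 + 3
55 = 18 × 3 + 1
3 = 3 × 1 + 0
GCD(58, 55) = 1

LCM formula: LCM(a, b) = (a × b) / GCD(a, b)
LCM(58, 55) = (58 × 55) / 1
LCM(58, 55) = 3190 / 1
LCM(58, 55) = 3190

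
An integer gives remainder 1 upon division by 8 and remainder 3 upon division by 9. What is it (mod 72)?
M = 8 × 9 = 72. M₁ = 9, y₁ ≡ 1 (mod 8). M₂ = 8, y₂ ≡ 8 (mod 9). m = 1×9×1 + 3×8×8 ≡ 57 (mod 72). The smallest positive such number is 57.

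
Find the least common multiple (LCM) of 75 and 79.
5925

First find GCD(75, 79) using the Euclidean algorithm:
75 = 0 × 79 + 75
79 = 1 × 75 + 4
75 = 18 × 4 + 3
4 = 1 × 3 + 1
3 = 3 × 1 + 0
GCD(75, 79) = 1

LCM formula: LCM(a, b) = (a × b) / GCD(a, b)
LCM(75, 79) = (75 × 79) / 1
LCM(75, 79) = 5925 / 1
LCM(75, 79) = 5925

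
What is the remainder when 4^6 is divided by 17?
6 = 4 + 2 (binary 110). Repeated squaring mod 17: 4^1 ≡ 4; 4^2 ≡ 4² = 16 ≡ 16; 4^4 ≡ 16² = 256 ≡ 1. Multiply: 4^6 = 4^4 × 4^2 ≡ 1 × 16 (mod 17): 1 × 16 = 16 ≡ 16. So 4^6 ≡ 16 (mod 17).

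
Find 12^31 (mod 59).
Using repeated squaring. 31 = 16 + 8 + 4 + 2 + 1 (binary 11111). Repeated squaring mod 59: 12^1 ≡ 12; 12^2 ≡ 12² = 144 ≡ 26; 12^4 ≡ 26² = 676 ≡ 27; 12^8 ≡ 27² = 729 ≡ 21; 12^16 ≡ 21² = 441 ≡ 28. Multiply: 12^31 = 12^16 × 12^8 × 12^4 × 12^2 × 12^1 ≡ 28 × 21 × 27 × 26 × 12 (mod 59): 28 × 21 = 588 ≡ 57; 57 × 27 = 1539 ≡ 5; 5 × 26 = 130 ≡ 12; 12 × 12 = 144 ≡ 26. So 12^31 ≡ 26 (mod 59).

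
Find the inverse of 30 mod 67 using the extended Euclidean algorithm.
Extended GCD: 30(-29) + 67(13) = 1. So 30^(-1) ≡ 38 ≡ 38 (mod 67). Verify: 30 × 38 = 1140 ≡ 1 (mod 67)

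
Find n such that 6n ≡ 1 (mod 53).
6^(-1) ≡ 9 (mod 53). Verification: 6 × 9 = 54 ≡ 1 (mod 53)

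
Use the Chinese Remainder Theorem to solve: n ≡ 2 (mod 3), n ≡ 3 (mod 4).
M = 3 × 4 = 12. M₁ = 4, y₁ ≡ 1 (mod 3). M₂ = 3, y₂ ≡ 3 (mod 4). n = 2×4×1 + 3×3×3 ≡ 11 (mod 12)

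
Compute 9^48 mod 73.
Using repeated squaring. 48 = 32 + 16 (binary 110000). Repeated squaring mod 73: 9^1 ≡ 9; 9^2 ≡ 9² = 81 ≡ 8; 9^4 ≡ 8² = 64 ≡ 64; 9^8 ≡ 64² = 4096 ≡ 8; 9^16 ≡ 8² = 64 ≡ 64; 9^32 ≡ 64² = 4096 ≡ 8. Multiply: 9^48 = 9^32 × 9^16 ≡ 8 × 64 (mod 73): 8 × 64 = 512 ≡ 1. So 9^48 ≡ 1 (mod 73).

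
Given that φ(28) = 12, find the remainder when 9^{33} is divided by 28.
By Euler: 9^{12} ≡ 1 (mod 28) since gcd(9, 28) = 1. 33 = 2×12 + 9. So 9^{33} ≡ 9^{9} ≡ 1 (mod 28)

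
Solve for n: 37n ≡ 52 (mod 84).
40

Since gcd(37, 84) = 1 divides 52, a solution exists.
Multiply both sides by the inverse of 37 mod 84:
  37^(-1) mod 84 = 25
  x ≡ 25 × 52 ≡ 1300 ≡ 40 (mod 84)
Verification: 37 × 40 = 1480 = 17 × 84 + 52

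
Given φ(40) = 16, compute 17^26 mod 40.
By Euler: 17^{16} ≡ 1 (mod 40) since gcd(17, 40) = 1. 26 = 1×16 + 10. So 17^{26} ≡ 17^{10} ≡ 9 (mod 40)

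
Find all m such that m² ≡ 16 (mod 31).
The square roots of 16 mod 31 are 4 and 27. Verify: 4² = 16 ≡ 16 (mod 31)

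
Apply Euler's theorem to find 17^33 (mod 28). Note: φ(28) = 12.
By Euler: 17^{12} ≡ 1 (mod 28) since gcd(17, 28) = 1. 33 = 2×12 + 9. So 17^{33} ≡ 17^{9} ≡ 13 (mod 28)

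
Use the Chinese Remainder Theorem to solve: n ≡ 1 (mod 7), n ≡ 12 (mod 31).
43

Using the Chinese Remainder Theorem:
M = product of moduli = 217
For equation 1: M_1 = 31, 31 ≡ 3 (mod 7), inverse of 31 mod 7 is 5 (check: 3 × 5 = 15 ≡ 1 (mod 7))
For equation 2: M_2 = 7, 7 ≡ 7 (mod 31), inverse of 7 mod 31 is 9 (check: 7 × 9 = 63 ≡ 1 (mod 31))
Combine: n ≡ Σ r_i×M_i×(M_i⁻¹ mod m_i) = 1×31×5 + 12×7×9 = 155 + 756 = 911
911 mod 217 = 43
n ≡ 43 (mod 217)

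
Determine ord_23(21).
Powers of 21 mod 23: 21^1≡21, 21^2≡4, 21^3≡15, 21^4≡16, 21^5≡14, 21^6≡18, 21^7≡10, 21^8≡3, 21^9≡17, 21^10≡12, 21^11≡22, 21^12≡2, 21^13≡19, 21^14≡8, 21^15≡7, 21^16≡9, 21^17≡5, 21^18≡13, 21^19≡20, 21^20≡6, 21^21≡11, 21^22≡1. Order = 22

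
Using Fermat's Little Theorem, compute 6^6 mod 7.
By Fermat's Little Theorem, 6^{6} ≡ 1 (mod 7) since 7 is prime and gcd(6, 7) = 1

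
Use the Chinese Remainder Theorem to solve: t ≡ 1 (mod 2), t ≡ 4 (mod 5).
M = 2 × 5 = 10. M₁ = 5, y₁ ≡ 1 (mod 2). M₂ = 2, y₂ ≡ 3 (mod 5). t = 1×5×1 + 4×2×3 ≡ 9 (mod 10)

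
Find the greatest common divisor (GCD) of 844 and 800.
4

Using the Euclidean algorithm:
844 = 1 × 800 + 44
800 = 18 × 44 + 8
44 = 5 × 8 + 4
8 = 2 × 4 + 0

GCD(844, 800) = 4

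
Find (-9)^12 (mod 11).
Using Fermat: (-9)^{10} ≡ 1 (mod 11). 12 ≡ 2 (mod 10). So (-9)^{12} ≡ (-9)^{2} ≡ 4 (mod 11)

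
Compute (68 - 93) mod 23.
21

(68 - 93) = -25
-25 mod 23 = 21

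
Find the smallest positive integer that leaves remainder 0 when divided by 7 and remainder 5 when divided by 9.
M = 7 × 9 = 63. M₁ = 9, y₁ ≡ 4 (mod 7). M₂ = 7, y₂ ≡ 4 (mod 9). y = 0×9×4 + 5×7×4 ≡ 14 (mod 63). The smallest positive such number is 14.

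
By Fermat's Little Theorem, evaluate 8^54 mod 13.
By Fermat: 8^{12} ≡ 1 (mod 13). 54 = 4×12 + 6. So 8^{54} ≡ 8^{6} ≡ 12 (mod 13)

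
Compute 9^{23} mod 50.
29

Using successive squaring:
Binary expansion of 23: 10111
Powers of 9 mod 50 (each is the square of the previous):
  9^1 ≡ 9 (mod 50)
  9^2 ≡ 9² = 81 ≡ 31 (mod 50)
  9^4 ≡ 31² = 961 ≡ 11 (mod 50)
  9^8 ≡ 11² = 121 ≡ 21 (mod 50)
  9^16 ≡ 21² = 441 ≡ 41 (mod 50)
23 = 16 + 4 + 2 + 1, so 9^23 = 9^16 × 9^4 × 9^2 × 9^1 ≡ 41 × 11 × 31 × 9 (mod 50)
Multiplying step by step:
  41 × 11 = 451 ≡ 1 (mod 50)
  1 × 31 = 31 ≡ 31 (mod 50)
  31 × 9 = 279 ≡ 29 (mod 50)
Result: 9^23 ≡ 29 (mod 50)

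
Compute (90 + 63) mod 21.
6

(90 + 63) = 153
153 mod 21 = 6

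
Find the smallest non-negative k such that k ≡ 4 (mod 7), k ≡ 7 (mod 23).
53

Using the Chinese Remainder Theorem:
M = product of moduli = 161
For equation 1: M_1 = 23, 23 ≡ 2 (mod 7), inverse of 23 mod 7 is 4 (check: 2 × 4 = 8 ≡ 1 (mod 7))
For equation 2: M_2 = 7, 7 ≡ 7 (mod 23), inverse of 7 mod 23 is 10 (check: 7 × 10 = 70 ≡ 1 (mod 23))
Combine: k ≡ Σ r_i×M_i×(M_i⁻¹ mod m_i) = 4×23×4 + 7×7×10 = 368 + 490 = 858
858 mod 161 = 53
k ≡ 53 (mod 161)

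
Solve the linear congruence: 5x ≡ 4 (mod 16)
4

Since gcd(5, 16) = 1 divides 4, a solution exists.
Multiply both sides by the inverse of 5 mod 16:
  5^(-1) mod 16 = 13
  x ≡ 13 × 4 ≡ 52 ≡ 4 (mod 16)
Verification: 5 × 4 = 20 = 1 × 16 + 4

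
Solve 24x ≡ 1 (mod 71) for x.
3

Using Extended Euclidean Algorithm:
gcd(24, 71) = 1
Bezout coefficients: 24 × 3 + 71 × -1 = 1
So 24 × 3 ≡ 1 (mod 71)
The inverse is 3 mod 71 = 3
Verification: 24 × 3 = 72 = 1 × 71 + 1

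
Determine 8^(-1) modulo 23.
8^(-1) ≡ 3 (mod 23). Verification: 8 × 3 = 24 ≡ 1 (mod 23)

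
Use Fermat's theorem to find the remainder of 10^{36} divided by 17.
4

By Fermat's Little Theorem, a^(p-1) ≡ 1 (mod p) for prime p and gcd(a, p) = 1
Here p = 17, so 10^16 ≡ 1 (mod 17)
We can reduce the exponent: 36 mod 16 = 4
So 10^36 ≡ 10^4 (mod 17)
Computing: 10^4 mod 17 = 4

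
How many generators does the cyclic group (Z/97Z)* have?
32

The number of primitive roots modulo p is φ(p-1) = φ(96)
φ(96) = 32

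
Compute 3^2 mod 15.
2 = 2 (binary 10). Repeated squaring mod 15: 3^1 ≡ 3; 3^2 ≡ 3² = 9 ≡ 9. So 3^2 ≡ 9 (mod 15).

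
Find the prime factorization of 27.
3^3

Divide by primes starting from smallest:
27 ÷ 3 = 9
9 ÷ 3 = 3
3 ÷ 3 = 1

27 = 3^3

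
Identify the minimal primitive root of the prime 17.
p - 1 = 16 has prime divisors 2. h is a primitive root mod 17 iff h^(16/q) ≢ 1 (mod 17) for each such q.
h = 2: 2^8 ≡ 1 (mod 17); 2^8 ≡ 1, so not a primitive root.
h = 3: 3^8 ≡ 16 (mod 17); none is 1, so 3 has order 16 and is a primitive root.
The smallest primitive root mod 17 is g = 3.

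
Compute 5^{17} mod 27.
11

Using successive squaring:
Binary expansion of 17: 10001
Powers of 5 mod 27 (each is the square of the previous):
  5^1 ≡ 5 (mod 27)
  5^2 ≡ 5² = 25 ≡ 25 (mod 27)
  5^4 ≡ 25² = 625 ≡ 4 (mod 27)
  5^8 ≡ 4² = 16 ≡ 16 (mod 27)
  5^16 ≡ 16² = 256 ≡ 13 (mod 27)
17 = 16 + 1, so 5^17 = 5^16 × 5^1 ≡ 13 × 5 (mod 27)
Multiplying step by step:
  13 × 5 = 65 ≡ 11 (mod 27)
Result: 5^17 ≡ 11 (mod 27)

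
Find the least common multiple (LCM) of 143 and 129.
18447

First find GCD(143, 129) using the Euclidean algorithm:
143 = 1 × 129 + 14
129 = 9 × 14 + 3
14 = 4 × 3 + 2
3 = 1 × 2 + 1
2 = 2 × 1 + 0
GCD(143, 129) = 1

LCM formula: LCM(a, b) = (a × b) / GCD(a, b)
LCM(143, 129) = (143 × 129) / 1
LCM(143, 129) = 18447 / 1
LCM(143, 129) = 18447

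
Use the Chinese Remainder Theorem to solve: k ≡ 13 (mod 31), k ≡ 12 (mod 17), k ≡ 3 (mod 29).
7050

Using the Chinese Remainder Theorem:
M = product of moduli = 15283
For equation 1: M_1 = 493, 493 ≡ 28 (mod 31), inverse of 493 mod 31 is 10 (check: 28 × 10 = 280 ≡ 1 (mod 31))
For equation 2: M_2 = 899, 899 ≡ 15 (mod 17), inverse of 899 mod 17 is 8 (check: 15 × 8 = 120 ≡ 1 (mod 17))
For equation 3: M_3 = 527, 527 ≡ 5 (mod 29), inverse of 527 mod 29 is 6 (check: 5 × 6 = 30 ≡ 1 (mod 29))
Combine: k ≡ Σ r_i×M_i×(M_i⁻¹ mod m_i) = 13×493×10 + 12×899×8 + 3×527×6 = 64090 + 86304 + 9486 = 159880
159880 mod 15283 = 7050
k ≡ 7050 (mod 15283)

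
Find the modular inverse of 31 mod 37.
31^(-1) ≡ 6 (mod 37). Verification: 31 × 6 = 186 ≡ 1 (mod 37)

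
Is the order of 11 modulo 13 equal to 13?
No, the actual order is 12, not 13.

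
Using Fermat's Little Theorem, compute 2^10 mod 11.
By Fermat's Little Theorem, 2^{10} ≡ 1 (mod 11) since 11 is prime and gcd(2, 11) = 1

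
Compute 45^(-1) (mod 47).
45^(-1) ≡ 23 (mod 47). Verification: 45 × 23 = 1035 ≡ 1 (mod 47)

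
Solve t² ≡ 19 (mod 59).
The square roots of 19 mod 59 are 45 and 14. Verify: 45² = 2025 ≡ 19 (mod 59)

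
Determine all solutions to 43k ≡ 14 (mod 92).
26

Since gcd(43, 92) = 1 divides 14, a solution exists.
Multiply both sides by the inverse of 43 mod 92:
  43^(-1) mod 92 = 15
  x ≡ 15 × 14 ≡ 210 ≡ 26 (mod 92)
Verification: 43 × 26 = 1118 = 12 × 92 + 14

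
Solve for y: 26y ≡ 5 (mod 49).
36

Since gcd(26, 49) = 1 divides 5, a solution exists.
Multiply both sides by the inverse of 26 mod 49:
  26^(-1) mod 49 = 17
  x ≡ 17 × 5 ≡ 85 ≡ 36 (mod 49)
Verification: 26 × 36 = 936 = 19 × 49 + 5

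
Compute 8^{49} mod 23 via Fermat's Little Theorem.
16

By Fermat's Little Theorem, a^(p-1) ≡ 1 (mod p) for prime p and gcd(a, p) = 1
Here p = 23, so 8^22 ≡ 1 (mod 23)
We can reduce the exponent: 49 mod 22 = 5
So 8^49 ≡ 8^5 (mod 23)
Computing: 8^5 mod 23 = 16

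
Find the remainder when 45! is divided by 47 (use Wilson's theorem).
(46)! = (45)! × (46) ≡ -1 (mod 47). So (45)! ≡ -1 × (46)^(-1) ≡ (-1)×(-1) = 1 (mod 47)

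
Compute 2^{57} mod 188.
168

Using successive squaring:
Binary expansion of 57: 111001
Powers of 2 mod 188 (each is the square of the previous):
  2^1 ≡ 2 (mod 188)
  2^2 ≡ 2² = 4 ≡ 4 (mod 188)
  2^4 ≡ 4² = 16 ≡ 16 (mod 188)
  2^8 ≡ 16² = 256 ≡ 68 (mod 188)
  2^16 ≡ 68² = 4624 ≡ 112 (mod 188)
  2^32 ≡ 112² = 12544 ≡ 136 (mod 188)
57 = 32 + 16 + 8 + 1, so 2^57 = 2^32 × 2^16 × 2^8 × 2^1 ≡ 136 × 112 × 68 × 2 (mod 188)
Multiplying step by step:
  136 × 112 = 15232 ≡ 4 (mod 188)
  4 × 68 = 272 ≡ 84 (mod 188)
  84 × 2 = 168 ≡ 168 (mod 188)
Result: 2^57 ≡ 168 (mod 188)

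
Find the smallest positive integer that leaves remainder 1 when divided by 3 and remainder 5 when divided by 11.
M = 3 × 11 = 33. M₁ = 11, y₁ ≡ 2 (mod 3). M₂ = 3, y₂ ≡ 4 (mod 11). n = 1×11×2 + 5×3×4 ≡ 16 (mod 33). The smallest positive such number is 16.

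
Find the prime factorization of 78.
2 × 3 × 13

Divide by primes starting from smallest:
78 ÷ 2 = 39
39 ÷ 3 = 13
13 ÷ 13 = 1

78 = 2 × 3 × 13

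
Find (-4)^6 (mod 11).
(-4) ≡ 7 (mod 11). 6 = 4 + 2 (binary 110). Repeated squaring mod 11: 7^1 ≡ 7; 7^2 ≡ 7² = 49 ≡ 5; 7^4 ≡ 5² = 25 ≡ 3. Multiply: (-4)^6 ≡ 7^4 × 7^2 ≡ 3 × 5 (mod 11): 3 × 5 = 15 ≡ 4. So (-4)^6 ≡ 4 (mod 11).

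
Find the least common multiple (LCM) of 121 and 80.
9680

First find GCD(121, 80) using the Euclidean algorithm:
121 = 1 × 80 + 41
80 = 1 × 41 + 39
41 = 1 × 39 + 2
39 = 19 × 2 + 1
2 = 2 × 1 + 0
GCD(121, 80) = 1

LCM formula: LCM(a, b) = (a × b) / GCD(a, b)
LCM(121, 80) = (121 × 80) / 1
LCM(121, 80) = 9680 / 1
LCM(121, 80) = 9680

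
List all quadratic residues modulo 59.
QRs mod 59: {1, 3, 4, 5, 7, 9, 12, 15, 16, 17, 19, 20, 21, 22, 25, 26, 27, 28, 29, 35, 36, 41, 45, 46, 48, 49, 51, 53, 57}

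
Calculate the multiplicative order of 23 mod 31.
Powers of 23 mod 31: 23^1≡23, 23^2≡2, 23^3≡15, 23^4≡4, 23^5≡30, 23^6≡8, 23^7≡29, 23^8≡16, 23^9≡27, 23^10≡1. Order = 10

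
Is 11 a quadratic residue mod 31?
By Euler's criterion: 11^{15} ≡ 30 (mod 31). Since this equals -1 (≡ 30), 11 is not a QR.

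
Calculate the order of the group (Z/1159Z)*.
1080

Prime factorization: 1159 = 19 × 61
Using the formula φ(n) = n × Π(1 - 1/p) for each prime factor p:
φ(1159) = 1159 × (1 - 1/19) × (1 - 1/61)
φ(1159) = 1080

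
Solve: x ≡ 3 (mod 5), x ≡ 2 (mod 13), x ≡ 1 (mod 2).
M = 5 × 13 × 2 = 130. M₁ = 26, y₁ ≡ 1 (mod 5). M₂ = 10, y₂ ≡ 4 (mod 13). M₃ = 65, y₃ ≡ 1 (mod 2). x = 3×26×1 + 2×10×4 + 1×65×1 ≡ 93 (mod 130)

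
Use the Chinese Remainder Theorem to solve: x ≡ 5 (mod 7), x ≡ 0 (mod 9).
M = 7 × 9 = 63. M₁ = 9, y₁ ≡ 4 (mod 7). M₂ = 7, y₂ ≡ 4 (mod 9). x = 5×9×4 + 0×7×4 ≡ 54 (mod 63)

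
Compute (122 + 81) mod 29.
0

(122 + 81) = 203
203 mod 29 = 0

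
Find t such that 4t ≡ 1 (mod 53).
4^(-1) ≡ 40 (mod 53). Verification: 4 × 40 = 160 ≡ 1 (mod 53)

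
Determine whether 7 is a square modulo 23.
By Euler's criterion: 7^{11} ≡ 22 (mod 23). Since this equals -1 (≡ 22), 7 is not a QR.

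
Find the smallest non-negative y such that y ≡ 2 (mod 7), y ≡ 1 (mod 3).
16

Using the Chinese Remainder Theorem:
M = product of moduli = 21
For equation 1: M_1 = 3, 3 ≡ 3 (mod 7), inverse of 3 mod 7 is 5 (check: 3 × 5 = 15 ≡ 1 (mod 7))
For equation 2: M_2 = 7, 7 ≡ 1 (mod 3), inverse of 7 mod 3 is 1 (check: 1 × 1 = 1 ≡ 1 (mod 3))
Combine: y ≡ Σ r_i×M_i×(M_i⁻¹ mod m_i) = 2×3×5 + 1×7×1 = 30 + 7 = 37
37 mod 21 = 16
y ≡ 16 (mod 21)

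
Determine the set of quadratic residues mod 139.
QRs mod 139: {1, 4, 5, 6, 7, 9, 11, 13, 16, 20, 24, 25, 28, 29, 30, 31, 34, 35, 36, 37, 38, 41, 42, 44, 45, 46, 47, 49, 51, 52, 54, 55, 57, 63, 64, 65, 66, 67, 69, 71, 77, 78, 79, 80, 81, 83, 86, 89, 91, 96, 99, 100, 106, 107, 112, 113, 116, 117, 118, 120, 121, 122, 124, 125, 127, 129, 131, 136, 137}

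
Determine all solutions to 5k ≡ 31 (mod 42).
23

Since gcd(5, 42) = 1 divides 31, a solution exists.
Multiply both sides by the inverse of 5 mod 42:
  5^(-1) mod 42 = 17
  x ≡ 17 × 31 ≡ 527 ≡ 23 (mod 42)
Verification: 5 × 23 = 115 = 2 × 42 + 31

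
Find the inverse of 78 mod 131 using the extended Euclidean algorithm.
Extended GCD: 78(42) + 131(-25) = 1. So 78^(-1) ≡ 42 ≡ 42 (mod 131). Verify: 78 × 42 = 3276 ≡ 1 (mod 131)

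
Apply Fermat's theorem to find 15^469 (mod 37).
By Fermat: 15^{36} ≡ 1 (mod 37). 469 ≡ 1 (mod 36). So 15^{469} ≡ 15^{1} ≡ 15 (mod 37)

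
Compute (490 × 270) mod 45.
0

(490 × 270) = 132300
132300 mod 45 = 0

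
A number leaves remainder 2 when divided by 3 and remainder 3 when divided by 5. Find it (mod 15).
M = 3 × 5 = 15. M₁ = 5, y₁ ≡ 2 (mod 3). M₂ = 3, y₂ ≡ 2 (mod 5). t = 2×5×2 + 3×3×2 ≡ 8 (mod 15)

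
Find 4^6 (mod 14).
6 = 4 + 2 (binary 110). Repeated squaring mod 14: 4^1 ≡ 4; 4^2 ≡ 4² = 16 ≡ 2; 4^4 ≡ 2² = 4 ≡ 4. Multiply: 4^6 = 4^4 × 4^2 ≡ 4 × 2 (mod 14): 4 × 2 = 8 ≡ 8. So 4^6 ≡ 8 (mod 14).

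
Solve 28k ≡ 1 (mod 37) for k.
28^(-1) ≡ 4 (mod 37). Verification: 28 × 4 = 112 ≡ 1 (mod 37)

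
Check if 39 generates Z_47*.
p - 1 = 46 has prime divisors 2, 23. Check 39^(46/q) mod 47 for each: 39^(46/2) = 39^23 ≡ 46, 39^(46/23) = 39^2 ≡ 17 (mod 47). None of these is 1, so 39 has order 46 = φ(47), so it is a primitive root mod 47.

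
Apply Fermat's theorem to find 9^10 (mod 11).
By Fermat's Little Theorem, 9^{10} ≡ 1 (mod 11) since 11 is prime and gcd(9, 11) = 1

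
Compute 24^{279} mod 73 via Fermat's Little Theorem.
27

By Fermat's Little Theorem, a^(p-1) ≡ 1 (mod p) for prime p and gcd(a, p) = 1
Here p = 73, so 24^72 ≡ 1 (mod 73)
We can reduce the exponent: 279 mod 72 = 63
So 24^279 ≡ 24^63 (mod 73)
Computing: 24^63 mod 73 = 27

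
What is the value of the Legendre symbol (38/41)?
(38/41) = 38^{20} mod 41 = -1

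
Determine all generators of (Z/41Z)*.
Primitive roots mod 41: {6, 7, 11, 12, 13, 15, 17, 19, 22, 24, 26, 28, 29, 30, 34, 35}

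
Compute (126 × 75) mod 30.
0

(126 × 75) = 9450
9450 mod 30 = 0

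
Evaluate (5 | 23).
(5/23) = 5^{11} mod 23 = -1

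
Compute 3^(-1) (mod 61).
3^(-1) ≡ 41 (mod 61). Verification: 3 × 41 = 123 ≡ 1 (mod 61)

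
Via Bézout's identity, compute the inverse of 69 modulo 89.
Extended GCD: 69(40) + 89(-31) = 1. So 69^(-1) ≡ 40 ≡ 40 (mod 89). Verify: 69 × 40 = 2760 ≡ 1 (mod 89)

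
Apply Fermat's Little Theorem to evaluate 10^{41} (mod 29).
26

By Fermat's Little Theorem, a^(p-1) ≡ 1 (mod p) for prime p and gcd(a, p) = 1
Here p = 29, so 10^28 ≡ 1 (mod 29)
We can reduce the exponent: 41 mod 28 = 13
So 10^41 ≡ 10^13 (mod 29)
Computing: 10^13 mod 29 = 26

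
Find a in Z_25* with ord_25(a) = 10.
4 has order 10 mod 25 since 4^{10} ≡ 1 (mod 25) and no smaller power works.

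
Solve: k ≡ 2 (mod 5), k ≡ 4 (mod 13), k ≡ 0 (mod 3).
M = 5 × 13 × 3 = 195. M₁ = 39, y₁ ≡ 4 (mod 5). M₂ = 15, y₂ ≡ 7 (mod 13). M₃ = 65, y₃ ≡ 2 (mod 3). k = 2×39×4 + 4×15×7 + 0×65×2 ≡ 147 (mod 195)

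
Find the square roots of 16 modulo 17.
The square roots of 16 mod 17 are 4 and 13. Verify: 4² = 16 ≡ 16 (mod 17)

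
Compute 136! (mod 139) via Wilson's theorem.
(138)! = (136)! × (137) × (138) ≡ -1 (mod 139). So (136)! ≡ -1 × [(138)(137)]^(-1) ≡ 69 (mod 139)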